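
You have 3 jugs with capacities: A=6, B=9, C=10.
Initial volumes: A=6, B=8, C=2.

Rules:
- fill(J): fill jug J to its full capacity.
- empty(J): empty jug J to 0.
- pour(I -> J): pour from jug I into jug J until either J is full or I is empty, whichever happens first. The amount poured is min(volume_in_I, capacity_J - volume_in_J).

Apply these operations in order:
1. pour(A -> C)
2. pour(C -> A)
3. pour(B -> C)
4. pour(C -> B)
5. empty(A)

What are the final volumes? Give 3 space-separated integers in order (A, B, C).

Step 1: pour(A -> C) -> (A=0 B=8 C=8)
Step 2: pour(C -> A) -> (A=6 B=8 C=2)
Step 3: pour(B -> C) -> (A=6 B=0 C=10)
Step 4: pour(C -> B) -> (A=6 B=9 C=1)
Step 5: empty(A) -> (A=0 B=9 C=1)

Answer: 0 9 1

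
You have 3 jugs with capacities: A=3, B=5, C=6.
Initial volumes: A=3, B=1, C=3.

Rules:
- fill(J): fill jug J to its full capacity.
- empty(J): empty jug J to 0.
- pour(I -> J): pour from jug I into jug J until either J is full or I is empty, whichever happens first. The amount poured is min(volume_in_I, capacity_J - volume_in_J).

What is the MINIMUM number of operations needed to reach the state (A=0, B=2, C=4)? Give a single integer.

BFS from (A=3, B=1, C=3). One shortest path:
  1. empty(A) -> (A=0 B=1 C=3)
  2. pour(B -> C) -> (A=0 B=0 C=4)
  3. fill(B) -> (A=0 B=5 C=4)
  4. pour(B -> A) -> (A=3 B=2 C=4)
  5. empty(A) -> (A=0 B=2 C=4)
Reached target in 5 moves.

Answer: 5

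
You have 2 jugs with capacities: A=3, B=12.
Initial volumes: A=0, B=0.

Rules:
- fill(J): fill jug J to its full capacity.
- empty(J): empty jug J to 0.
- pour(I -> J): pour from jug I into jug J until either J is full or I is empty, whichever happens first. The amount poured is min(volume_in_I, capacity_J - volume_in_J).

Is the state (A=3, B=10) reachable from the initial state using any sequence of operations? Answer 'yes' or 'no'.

Answer: no

Derivation:
BFS explored all 10 reachable states.
Reachable set includes: (0,0), (0,3), (0,6), (0,9), (0,12), (3,0), (3,3), (3,6), (3,9), (3,12)
Target (A=3, B=10) not in reachable set → no.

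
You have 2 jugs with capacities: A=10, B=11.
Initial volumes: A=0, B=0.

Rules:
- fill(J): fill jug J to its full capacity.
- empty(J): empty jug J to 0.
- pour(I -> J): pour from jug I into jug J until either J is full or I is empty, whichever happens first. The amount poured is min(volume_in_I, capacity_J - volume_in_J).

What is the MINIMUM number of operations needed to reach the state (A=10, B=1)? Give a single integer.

BFS from (A=0, B=0). One shortest path:
  1. fill(B) -> (A=0 B=11)
  2. pour(B -> A) -> (A=10 B=1)
Reached target in 2 moves.

Answer: 2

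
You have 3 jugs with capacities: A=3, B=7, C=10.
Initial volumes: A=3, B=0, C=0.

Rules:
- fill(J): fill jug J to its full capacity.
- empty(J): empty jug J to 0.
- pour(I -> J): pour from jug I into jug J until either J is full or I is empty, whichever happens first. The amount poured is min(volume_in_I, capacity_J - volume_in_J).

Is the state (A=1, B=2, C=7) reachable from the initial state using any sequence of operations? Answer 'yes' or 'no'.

Answer: no

Derivation:
BFS explored all 244 reachable states.
Reachable set includes: (0,0,0), (0,0,1), (0,0,2), (0,0,3), (0,0,4), (0,0,5), (0,0,6), (0,0,7), (0,0,8), (0,0,9), (0,0,10), (0,1,0) ...
Target (A=1, B=2, C=7) not in reachable set → no.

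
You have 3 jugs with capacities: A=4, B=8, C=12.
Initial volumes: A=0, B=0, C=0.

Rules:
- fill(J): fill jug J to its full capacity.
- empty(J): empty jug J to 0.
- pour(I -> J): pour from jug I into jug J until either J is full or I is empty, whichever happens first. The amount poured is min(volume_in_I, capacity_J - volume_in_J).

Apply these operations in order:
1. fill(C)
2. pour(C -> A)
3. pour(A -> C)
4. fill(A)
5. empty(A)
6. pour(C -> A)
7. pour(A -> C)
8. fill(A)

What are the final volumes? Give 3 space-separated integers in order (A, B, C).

Answer: 4 0 12

Derivation:
Step 1: fill(C) -> (A=0 B=0 C=12)
Step 2: pour(C -> A) -> (A=4 B=0 C=8)
Step 3: pour(A -> C) -> (A=0 B=0 C=12)
Step 4: fill(A) -> (A=4 B=0 C=12)
Step 5: empty(A) -> (A=0 B=0 C=12)
Step 6: pour(C -> A) -> (A=4 B=0 C=8)
Step 7: pour(A -> C) -> (A=0 B=0 C=12)
Step 8: fill(A) -> (A=4 B=0 C=12)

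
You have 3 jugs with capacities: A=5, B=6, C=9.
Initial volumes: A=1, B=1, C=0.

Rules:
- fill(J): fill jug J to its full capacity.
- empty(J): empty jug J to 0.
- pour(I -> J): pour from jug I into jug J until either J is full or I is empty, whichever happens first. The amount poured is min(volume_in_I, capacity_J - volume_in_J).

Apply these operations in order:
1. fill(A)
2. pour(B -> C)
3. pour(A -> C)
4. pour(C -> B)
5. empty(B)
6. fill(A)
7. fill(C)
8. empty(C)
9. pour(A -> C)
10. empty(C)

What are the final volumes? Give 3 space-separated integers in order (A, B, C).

Answer: 0 0 0

Derivation:
Step 1: fill(A) -> (A=5 B=1 C=0)
Step 2: pour(B -> C) -> (A=5 B=0 C=1)
Step 3: pour(A -> C) -> (A=0 B=0 C=6)
Step 4: pour(C -> B) -> (A=0 B=6 C=0)
Step 5: empty(B) -> (A=0 B=0 C=0)
Step 6: fill(A) -> (A=5 B=0 C=0)
Step 7: fill(C) -> (A=5 B=0 C=9)
Step 8: empty(C) -> (A=5 B=0 C=0)
Step 9: pour(A -> C) -> (A=0 B=0 C=5)
Step 10: empty(C) -> (A=0 B=0 C=0)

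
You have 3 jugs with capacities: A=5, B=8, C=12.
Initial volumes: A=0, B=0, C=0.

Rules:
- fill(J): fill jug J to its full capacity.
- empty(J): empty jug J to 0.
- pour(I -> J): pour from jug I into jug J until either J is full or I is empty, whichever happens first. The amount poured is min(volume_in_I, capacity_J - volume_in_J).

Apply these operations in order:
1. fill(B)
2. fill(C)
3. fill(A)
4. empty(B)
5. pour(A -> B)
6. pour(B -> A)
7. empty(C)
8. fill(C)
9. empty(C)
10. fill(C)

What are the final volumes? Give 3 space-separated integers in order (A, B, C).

Step 1: fill(B) -> (A=0 B=8 C=0)
Step 2: fill(C) -> (A=0 B=8 C=12)
Step 3: fill(A) -> (A=5 B=8 C=12)
Step 4: empty(B) -> (A=5 B=0 C=12)
Step 5: pour(A -> B) -> (A=0 B=5 C=12)
Step 6: pour(B -> A) -> (A=5 B=0 C=12)
Step 7: empty(C) -> (A=5 B=0 C=0)
Step 8: fill(C) -> (A=5 B=0 C=12)
Step 9: empty(C) -> (A=5 B=0 C=0)
Step 10: fill(C) -> (A=5 B=0 C=12)

Answer: 5 0 12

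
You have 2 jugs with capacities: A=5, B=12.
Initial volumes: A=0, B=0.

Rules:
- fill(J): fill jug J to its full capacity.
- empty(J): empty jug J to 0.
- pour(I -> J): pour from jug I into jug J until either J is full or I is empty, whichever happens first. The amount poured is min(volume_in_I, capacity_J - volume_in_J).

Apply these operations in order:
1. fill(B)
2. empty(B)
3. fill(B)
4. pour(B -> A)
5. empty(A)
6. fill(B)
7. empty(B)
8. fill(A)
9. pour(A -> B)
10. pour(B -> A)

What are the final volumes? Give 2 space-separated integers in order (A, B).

Step 1: fill(B) -> (A=0 B=12)
Step 2: empty(B) -> (A=0 B=0)
Step 3: fill(B) -> (A=0 B=12)
Step 4: pour(B -> A) -> (A=5 B=7)
Step 5: empty(A) -> (A=0 B=7)
Step 6: fill(B) -> (A=0 B=12)
Step 7: empty(B) -> (A=0 B=0)
Step 8: fill(A) -> (A=5 B=0)
Step 9: pour(A -> B) -> (A=0 B=5)
Step 10: pour(B -> A) -> (A=5 B=0)

Answer: 5 0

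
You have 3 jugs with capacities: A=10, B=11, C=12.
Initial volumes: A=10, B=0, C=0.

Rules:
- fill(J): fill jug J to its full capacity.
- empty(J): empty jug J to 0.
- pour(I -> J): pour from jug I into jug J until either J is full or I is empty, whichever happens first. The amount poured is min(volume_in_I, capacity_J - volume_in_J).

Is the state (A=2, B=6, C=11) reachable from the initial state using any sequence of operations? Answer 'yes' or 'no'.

Answer: no

Derivation:
BFS explored all 726 reachable states.
Reachable set includes: (0,0,0), (0,0,1), (0,0,2), (0,0,3), (0,0,4), (0,0,5), (0,0,6), (0,0,7), (0,0,8), (0,0,9), (0,0,10), (0,0,11) ...
Target (A=2, B=6, C=11) not in reachable set → no.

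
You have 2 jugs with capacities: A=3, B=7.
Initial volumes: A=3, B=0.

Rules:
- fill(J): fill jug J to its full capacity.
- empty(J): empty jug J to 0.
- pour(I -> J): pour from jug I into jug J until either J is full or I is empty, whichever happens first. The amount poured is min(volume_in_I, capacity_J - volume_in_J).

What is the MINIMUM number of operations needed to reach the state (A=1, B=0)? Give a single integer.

Answer: 7

Derivation:
BFS from (A=3, B=0). One shortest path:
  1. empty(A) -> (A=0 B=0)
  2. fill(B) -> (A=0 B=7)
  3. pour(B -> A) -> (A=3 B=4)
  4. empty(A) -> (A=0 B=4)
  5. pour(B -> A) -> (A=3 B=1)
  6. empty(A) -> (A=0 B=1)
  7. pour(B -> A) -> (A=1 B=0)
Reached target in 7 moves.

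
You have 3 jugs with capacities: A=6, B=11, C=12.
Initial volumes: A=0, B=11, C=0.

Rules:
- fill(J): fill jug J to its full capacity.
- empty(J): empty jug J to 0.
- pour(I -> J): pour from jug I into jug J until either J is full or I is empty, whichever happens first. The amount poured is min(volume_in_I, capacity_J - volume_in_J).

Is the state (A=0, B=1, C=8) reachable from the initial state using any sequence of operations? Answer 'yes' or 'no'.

Answer: yes

Derivation:
BFS from (A=0, B=11, C=0):
  1. fill(A) -> (A=6 B=11 C=0)
  2. empty(B) -> (A=6 B=0 C=0)
  3. fill(C) -> (A=6 B=0 C=12)
  4. pour(C -> B) -> (A=6 B=11 C=1)
  5. empty(B) -> (A=6 B=0 C=1)
  6. pour(A -> B) -> (A=0 B=6 C=1)
  7. pour(C -> A) -> (A=1 B=6 C=0)
  8. fill(C) -> (A=1 B=6 C=12)
  9. pour(C -> B) -> (A=1 B=11 C=7)
  10. empty(B) -> (A=1 B=0 C=7)
  11. pour(C -> B) -> (A=1 B=7 C=0)
  12. fill(C) -> (A=1 B=7 C=12)
  13. pour(C -> B) -> (A=1 B=11 C=8)
  14. empty(B) -> (A=1 B=0 C=8)
  15. pour(A -> B) -> (A=0 B=1 C=8)
Target reached → yes.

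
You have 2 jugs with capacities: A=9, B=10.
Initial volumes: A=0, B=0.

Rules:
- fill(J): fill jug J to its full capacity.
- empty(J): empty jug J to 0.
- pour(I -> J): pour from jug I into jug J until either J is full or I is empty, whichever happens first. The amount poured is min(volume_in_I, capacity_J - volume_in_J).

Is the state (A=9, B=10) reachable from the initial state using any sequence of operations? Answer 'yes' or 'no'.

BFS from (A=0, B=0):
  1. fill(A) -> (A=9 B=0)
  2. fill(B) -> (A=9 B=10)
Target reached → yes.

Answer: yes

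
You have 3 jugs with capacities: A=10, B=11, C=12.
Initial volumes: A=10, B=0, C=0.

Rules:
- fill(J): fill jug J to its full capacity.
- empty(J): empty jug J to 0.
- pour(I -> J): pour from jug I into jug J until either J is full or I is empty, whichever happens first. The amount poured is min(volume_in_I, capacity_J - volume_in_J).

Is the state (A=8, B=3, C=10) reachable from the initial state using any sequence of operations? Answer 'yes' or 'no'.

Answer: no

Derivation:
BFS explored all 726 reachable states.
Reachable set includes: (0,0,0), (0,0,1), (0,0,2), (0,0,3), (0,0,4), (0,0,5), (0,0,6), (0,0,7), (0,0,8), (0,0,9), (0,0,10), (0,0,11) ...
Target (A=8, B=3, C=10) not in reachable set → no.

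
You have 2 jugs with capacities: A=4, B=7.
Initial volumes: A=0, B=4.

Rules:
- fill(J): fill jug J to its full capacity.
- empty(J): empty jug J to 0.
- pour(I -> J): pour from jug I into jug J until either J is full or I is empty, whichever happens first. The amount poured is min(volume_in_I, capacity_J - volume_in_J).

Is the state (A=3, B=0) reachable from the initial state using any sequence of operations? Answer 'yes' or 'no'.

Answer: yes

Derivation:
BFS from (A=0, B=4):
  1. fill(B) -> (A=0 B=7)
  2. pour(B -> A) -> (A=4 B=3)
  3. empty(A) -> (A=0 B=3)
  4. pour(B -> A) -> (A=3 B=0)
Target reached → yes.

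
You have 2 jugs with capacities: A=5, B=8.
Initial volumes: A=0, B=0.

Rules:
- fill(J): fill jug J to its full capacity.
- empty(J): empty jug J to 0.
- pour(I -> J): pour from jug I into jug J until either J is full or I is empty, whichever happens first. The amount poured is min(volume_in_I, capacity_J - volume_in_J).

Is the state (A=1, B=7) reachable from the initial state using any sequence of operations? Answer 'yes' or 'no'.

BFS explored all 26 reachable states.
Reachable set includes: (0,0), (0,1), (0,2), (0,3), (0,4), (0,5), (0,6), (0,7), (0,8), (1,0), (1,8), (2,0) ...
Target (A=1, B=7) not in reachable set → no.

Answer: no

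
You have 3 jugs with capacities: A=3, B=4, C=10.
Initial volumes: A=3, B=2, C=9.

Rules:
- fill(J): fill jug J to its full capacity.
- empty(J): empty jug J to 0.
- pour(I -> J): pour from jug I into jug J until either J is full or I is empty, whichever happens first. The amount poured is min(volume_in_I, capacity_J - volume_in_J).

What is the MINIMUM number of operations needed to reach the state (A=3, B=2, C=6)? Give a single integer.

BFS from (A=3, B=2, C=9). One shortest path:
  1. empty(A) -> (A=0 B=2 C=9)
  2. pour(C -> A) -> (A=3 B=2 C=6)
Reached target in 2 moves.

Answer: 2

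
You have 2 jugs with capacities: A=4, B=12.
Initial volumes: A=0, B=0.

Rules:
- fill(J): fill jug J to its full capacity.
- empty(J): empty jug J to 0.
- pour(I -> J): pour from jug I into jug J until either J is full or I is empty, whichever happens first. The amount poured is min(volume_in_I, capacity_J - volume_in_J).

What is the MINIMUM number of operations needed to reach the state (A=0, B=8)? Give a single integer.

BFS from (A=0, B=0). One shortest path:
  1. fill(B) -> (A=0 B=12)
  2. pour(B -> A) -> (A=4 B=8)
  3. empty(A) -> (A=0 B=8)
Reached target in 3 moves.

Answer: 3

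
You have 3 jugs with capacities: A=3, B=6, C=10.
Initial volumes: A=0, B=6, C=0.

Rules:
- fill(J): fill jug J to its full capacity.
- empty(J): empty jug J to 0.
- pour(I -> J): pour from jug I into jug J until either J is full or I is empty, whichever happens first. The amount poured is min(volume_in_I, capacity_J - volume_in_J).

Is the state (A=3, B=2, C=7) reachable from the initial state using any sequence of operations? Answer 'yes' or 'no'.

Answer: yes

Derivation:
BFS from (A=0, B=6, C=0):
  1. pour(B -> C) -> (A=0 B=0 C=6)
  2. fill(B) -> (A=0 B=6 C=6)
  3. pour(B -> C) -> (A=0 B=2 C=10)
  4. pour(C -> A) -> (A=3 B=2 C=7)
Target reached → yes.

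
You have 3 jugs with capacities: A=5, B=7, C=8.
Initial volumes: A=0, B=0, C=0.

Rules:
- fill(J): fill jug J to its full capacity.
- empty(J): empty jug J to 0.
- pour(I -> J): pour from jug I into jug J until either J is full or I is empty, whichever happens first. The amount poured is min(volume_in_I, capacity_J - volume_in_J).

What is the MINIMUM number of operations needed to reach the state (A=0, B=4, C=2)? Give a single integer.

BFS from (A=0, B=0, C=0). One shortest path:
  1. fill(B) -> (A=0 B=7 C=0)
  2. pour(B -> A) -> (A=5 B=2 C=0)
  3. pour(A -> C) -> (A=0 B=2 C=5)
  4. pour(B -> A) -> (A=2 B=0 C=5)
  5. fill(B) -> (A=2 B=7 C=5)
  6. pour(B -> C) -> (A=2 B=4 C=8)
  7. empty(C) -> (A=2 B=4 C=0)
  8. pour(A -> C) -> (A=0 B=4 C=2)
Reached target in 8 moves.

Answer: 8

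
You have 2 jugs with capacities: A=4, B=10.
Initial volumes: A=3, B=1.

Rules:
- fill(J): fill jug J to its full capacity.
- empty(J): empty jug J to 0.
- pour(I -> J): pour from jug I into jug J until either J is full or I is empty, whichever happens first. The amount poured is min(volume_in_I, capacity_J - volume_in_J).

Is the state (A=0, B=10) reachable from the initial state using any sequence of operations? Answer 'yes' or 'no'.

BFS from (A=3, B=1):
  1. empty(A) -> (A=0 B=1)
  2. fill(B) -> (A=0 B=10)
Target reached → yes.

Answer: yes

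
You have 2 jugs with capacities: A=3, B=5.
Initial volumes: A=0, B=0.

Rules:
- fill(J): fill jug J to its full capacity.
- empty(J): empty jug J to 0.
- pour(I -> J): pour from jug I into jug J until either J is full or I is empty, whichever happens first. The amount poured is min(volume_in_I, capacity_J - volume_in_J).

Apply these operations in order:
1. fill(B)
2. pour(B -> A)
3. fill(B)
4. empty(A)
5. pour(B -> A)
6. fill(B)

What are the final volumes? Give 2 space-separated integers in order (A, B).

Answer: 3 5

Derivation:
Step 1: fill(B) -> (A=0 B=5)
Step 2: pour(B -> A) -> (A=3 B=2)
Step 3: fill(B) -> (A=3 B=5)
Step 4: empty(A) -> (A=0 B=5)
Step 5: pour(B -> A) -> (A=3 B=2)
Step 6: fill(B) -> (A=3 B=5)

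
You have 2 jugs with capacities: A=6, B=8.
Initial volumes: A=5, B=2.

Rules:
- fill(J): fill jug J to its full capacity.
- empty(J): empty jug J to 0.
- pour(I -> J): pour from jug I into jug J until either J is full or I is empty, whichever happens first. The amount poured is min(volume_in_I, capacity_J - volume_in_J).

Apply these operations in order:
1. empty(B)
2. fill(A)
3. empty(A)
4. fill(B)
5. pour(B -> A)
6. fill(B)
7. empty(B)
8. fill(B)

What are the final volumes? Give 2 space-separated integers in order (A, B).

Answer: 6 8

Derivation:
Step 1: empty(B) -> (A=5 B=0)
Step 2: fill(A) -> (A=6 B=0)
Step 3: empty(A) -> (A=0 B=0)
Step 4: fill(B) -> (A=0 B=8)
Step 5: pour(B -> A) -> (A=6 B=2)
Step 6: fill(B) -> (A=6 B=8)
Step 7: empty(B) -> (A=6 B=0)
Step 8: fill(B) -> (A=6 B=8)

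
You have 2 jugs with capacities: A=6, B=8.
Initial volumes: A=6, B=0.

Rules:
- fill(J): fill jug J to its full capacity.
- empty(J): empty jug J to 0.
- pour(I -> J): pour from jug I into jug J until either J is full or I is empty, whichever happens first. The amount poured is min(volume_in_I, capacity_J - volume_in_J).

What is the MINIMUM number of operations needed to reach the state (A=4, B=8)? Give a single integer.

Answer: 3

Derivation:
BFS from (A=6, B=0). One shortest path:
  1. pour(A -> B) -> (A=0 B=6)
  2. fill(A) -> (A=6 B=6)
  3. pour(A -> B) -> (A=4 B=8)
Reached target in 3 moves.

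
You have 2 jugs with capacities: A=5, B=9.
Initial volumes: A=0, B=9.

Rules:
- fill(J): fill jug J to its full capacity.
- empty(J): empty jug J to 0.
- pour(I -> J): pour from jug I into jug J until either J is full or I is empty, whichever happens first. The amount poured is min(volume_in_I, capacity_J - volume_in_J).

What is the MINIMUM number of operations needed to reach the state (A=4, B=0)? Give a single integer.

Answer: 3

Derivation:
BFS from (A=0, B=9). One shortest path:
  1. pour(B -> A) -> (A=5 B=4)
  2. empty(A) -> (A=0 B=4)
  3. pour(B -> A) -> (A=4 B=0)
Reached target in 3 moves.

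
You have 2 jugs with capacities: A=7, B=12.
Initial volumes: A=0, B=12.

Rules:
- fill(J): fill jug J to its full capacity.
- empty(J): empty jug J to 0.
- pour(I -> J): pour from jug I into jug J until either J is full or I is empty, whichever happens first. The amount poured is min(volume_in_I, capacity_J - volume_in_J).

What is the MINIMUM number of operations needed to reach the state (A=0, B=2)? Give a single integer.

Answer: 7

Derivation:
BFS from (A=0, B=12). One shortest path:
  1. fill(A) -> (A=7 B=12)
  2. empty(B) -> (A=7 B=0)
  3. pour(A -> B) -> (A=0 B=7)
  4. fill(A) -> (A=7 B=7)
  5. pour(A -> B) -> (A=2 B=12)
  6. empty(B) -> (A=2 B=0)
  7. pour(A -> B) -> (A=0 B=2)
Reached target in 7 moves.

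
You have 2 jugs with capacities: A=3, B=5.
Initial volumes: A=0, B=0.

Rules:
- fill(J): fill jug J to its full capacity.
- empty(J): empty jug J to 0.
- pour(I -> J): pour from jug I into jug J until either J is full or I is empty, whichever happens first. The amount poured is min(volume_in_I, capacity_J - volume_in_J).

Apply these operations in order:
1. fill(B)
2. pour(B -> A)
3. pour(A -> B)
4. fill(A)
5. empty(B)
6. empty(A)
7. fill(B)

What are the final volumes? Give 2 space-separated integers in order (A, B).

Step 1: fill(B) -> (A=0 B=5)
Step 2: pour(B -> A) -> (A=3 B=2)
Step 3: pour(A -> B) -> (A=0 B=5)
Step 4: fill(A) -> (A=3 B=5)
Step 5: empty(B) -> (A=3 B=0)
Step 6: empty(A) -> (A=0 B=0)
Step 7: fill(B) -> (A=0 B=5)

Answer: 0 5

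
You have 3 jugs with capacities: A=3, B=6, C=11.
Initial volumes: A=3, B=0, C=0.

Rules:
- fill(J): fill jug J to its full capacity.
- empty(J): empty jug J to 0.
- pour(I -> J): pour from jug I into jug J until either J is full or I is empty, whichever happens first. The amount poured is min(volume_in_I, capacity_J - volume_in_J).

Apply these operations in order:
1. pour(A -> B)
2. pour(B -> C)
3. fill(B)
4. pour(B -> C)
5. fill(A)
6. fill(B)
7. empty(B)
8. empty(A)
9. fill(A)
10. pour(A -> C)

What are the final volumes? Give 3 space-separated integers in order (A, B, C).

Step 1: pour(A -> B) -> (A=0 B=3 C=0)
Step 2: pour(B -> C) -> (A=0 B=0 C=3)
Step 3: fill(B) -> (A=0 B=6 C=3)
Step 4: pour(B -> C) -> (A=0 B=0 C=9)
Step 5: fill(A) -> (A=3 B=0 C=9)
Step 6: fill(B) -> (A=3 B=6 C=9)
Step 7: empty(B) -> (A=3 B=0 C=9)
Step 8: empty(A) -> (A=0 B=0 C=9)
Step 9: fill(A) -> (A=3 B=0 C=9)
Step 10: pour(A -> C) -> (A=1 B=0 C=11)

Answer: 1 0 11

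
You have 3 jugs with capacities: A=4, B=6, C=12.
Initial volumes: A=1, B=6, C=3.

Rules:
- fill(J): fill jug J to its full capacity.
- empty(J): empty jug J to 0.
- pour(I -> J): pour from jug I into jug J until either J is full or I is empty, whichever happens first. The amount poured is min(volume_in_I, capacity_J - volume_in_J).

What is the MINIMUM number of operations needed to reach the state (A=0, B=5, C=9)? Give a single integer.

Answer: 4

Derivation:
BFS from (A=1, B=6, C=3). One shortest path:
  1. pour(B -> C) -> (A=1 B=0 C=9)
  2. pour(A -> B) -> (A=0 B=1 C=9)
  3. fill(A) -> (A=4 B=1 C=9)
  4. pour(A -> B) -> (A=0 B=5 C=9)
Reached target in 4 moves.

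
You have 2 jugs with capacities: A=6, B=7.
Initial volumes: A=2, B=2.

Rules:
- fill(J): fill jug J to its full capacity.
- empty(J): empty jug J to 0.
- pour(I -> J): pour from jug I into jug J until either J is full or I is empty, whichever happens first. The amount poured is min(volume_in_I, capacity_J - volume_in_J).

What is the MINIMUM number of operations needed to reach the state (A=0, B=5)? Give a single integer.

BFS from (A=2, B=2). One shortest path:
  1. pour(B -> A) -> (A=4 B=0)
  2. fill(B) -> (A=4 B=7)
  3. pour(B -> A) -> (A=6 B=5)
  4. empty(A) -> (A=0 B=5)
Reached target in 4 moves.

Answer: 4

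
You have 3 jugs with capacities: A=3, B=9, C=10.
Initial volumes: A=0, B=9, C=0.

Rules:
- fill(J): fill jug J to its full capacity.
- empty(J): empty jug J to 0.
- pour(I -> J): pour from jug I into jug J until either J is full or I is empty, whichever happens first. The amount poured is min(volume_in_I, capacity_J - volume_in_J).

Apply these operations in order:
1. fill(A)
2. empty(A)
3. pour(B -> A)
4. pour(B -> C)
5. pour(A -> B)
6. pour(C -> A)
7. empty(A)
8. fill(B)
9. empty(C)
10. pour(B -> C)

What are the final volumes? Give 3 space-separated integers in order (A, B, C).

Answer: 0 0 9

Derivation:
Step 1: fill(A) -> (A=3 B=9 C=0)
Step 2: empty(A) -> (A=0 B=9 C=0)
Step 3: pour(B -> A) -> (A=3 B=6 C=0)
Step 4: pour(B -> C) -> (A=3 B=0 C=6)
Step 5: pour(A -> B) -> (A=0 B=3 C=6)
Step 6: pour(C -> A) -> (A=3 B=3 C=3)
Step 7: empty(A) -> (A=0 B=3 C=3)
Step 8: fill(B) -> (A=0 B=9 C=3)
Step 9: empty(C) -> (A=0 B=9 C=0)
Step 10: pour(B -> C) -> (A=0 B=0 C=9)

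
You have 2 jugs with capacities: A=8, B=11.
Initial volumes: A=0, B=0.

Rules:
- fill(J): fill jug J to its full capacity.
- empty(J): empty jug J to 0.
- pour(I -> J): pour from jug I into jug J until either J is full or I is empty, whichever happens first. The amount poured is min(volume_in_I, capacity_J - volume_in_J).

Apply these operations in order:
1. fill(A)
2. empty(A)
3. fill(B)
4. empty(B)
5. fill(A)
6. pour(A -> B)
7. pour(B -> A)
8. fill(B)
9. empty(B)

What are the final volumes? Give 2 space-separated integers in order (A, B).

Step 1: fill(A) -> (A=8 B=0)
Step 2: empty(A) -> (A=0 B=0)
Step 3: fill(B) -> (A=0 B=11)
Step 4: empty(B) -> (A=0 B=0)
Step 5: fill(A) -> (A=8 B=0)
Step 6: pour(A -> B) -> (A=0 B=8)
Step 7: pour(B -> A) -> (A=8 B=0)
Step 8: fill(B) -> (A=8 B=11)
Step 9: empty(B) -> (A=8 B=0)

Answer: 8 0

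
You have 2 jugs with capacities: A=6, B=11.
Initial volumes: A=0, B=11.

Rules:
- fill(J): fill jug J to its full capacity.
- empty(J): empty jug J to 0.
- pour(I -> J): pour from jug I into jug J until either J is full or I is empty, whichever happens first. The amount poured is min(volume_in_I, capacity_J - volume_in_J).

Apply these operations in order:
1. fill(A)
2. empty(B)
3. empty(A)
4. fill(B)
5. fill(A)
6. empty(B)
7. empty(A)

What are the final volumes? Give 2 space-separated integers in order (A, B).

Answer: 0 0

Derivation:
Step 1: fill(A) -> (A=6 B=11)
Step 2: empty(B) -> (A=6 B=0)
Step 3: empty(A) -> (A=0 B=0)
Step 4: fill(B) -> (A=0 B=11)
Step 5: fill(A) -> (A=6 B=11)
Step 6: empty(B) -> (A=6 B=0)
Step 7: empty(A) -> (A=0 B=0)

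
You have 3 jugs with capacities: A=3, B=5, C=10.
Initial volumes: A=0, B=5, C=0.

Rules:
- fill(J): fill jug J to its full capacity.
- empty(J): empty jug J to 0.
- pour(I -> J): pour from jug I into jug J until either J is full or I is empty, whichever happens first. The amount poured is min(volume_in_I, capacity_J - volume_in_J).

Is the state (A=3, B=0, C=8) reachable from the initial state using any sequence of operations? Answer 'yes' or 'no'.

Answer: yes

Derivation:
BFS from (A=0, B=5, C=0):
  1. fill(A) -> (A=3 B=5 C=0)
  2. pour(A -> C) -> (A=0 B=5 C=3)
  3. fill(A) -> (A=3 B=5 C=3)
  4. pour(B -> C) -> (A=3 B=0 C=8)
Target reached → yes.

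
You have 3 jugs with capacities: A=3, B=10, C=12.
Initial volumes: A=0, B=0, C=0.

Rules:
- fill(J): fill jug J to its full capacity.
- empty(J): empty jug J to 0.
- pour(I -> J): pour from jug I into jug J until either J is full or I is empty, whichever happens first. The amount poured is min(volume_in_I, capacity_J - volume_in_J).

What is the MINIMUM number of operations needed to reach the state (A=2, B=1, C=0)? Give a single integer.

Answer: 8

Derivation:
BFS from (A=0, B=0, C=0). One shortest path:
  1. fill(A) -> (A=3 B=0 C=0)
  2. fill(B) -> (A=3 B=10 C=0)
  3. pour(B -> C) -> (A=3 B=0 C=10)
  4. pour(A -> C) -> (A=1 B=0 C=12)
  5. pour(C -> B) -> (A=1 B=10 C=2)
  6. empty(B) -> (A=1 B=0 C=2)
  7. pour(A -> B) -> (A=0 B=1 C=2)
  8. pour(C -> A) -> (A=2 B=1 C=0)
Reached target in 8 moves.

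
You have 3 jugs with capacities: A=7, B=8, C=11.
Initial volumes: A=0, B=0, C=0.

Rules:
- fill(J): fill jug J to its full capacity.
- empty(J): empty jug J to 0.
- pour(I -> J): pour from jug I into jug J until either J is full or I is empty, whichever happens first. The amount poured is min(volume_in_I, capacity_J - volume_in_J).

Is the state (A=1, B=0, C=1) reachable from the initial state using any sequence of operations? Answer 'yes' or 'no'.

Answer: yes

Derivation:
BFS from (A=0, B=0, C=0):
  1. fill(B) -> (A=0 B=8 C=0)
  2. pour(B -> A) -> (A=7 B=1 C=0)
  3. empty(A) -> (A=0 B=1 C=0)
  4. pour(B -> C) -> (A=0 B=0 C=1)
  5. fill(B) -> (A=0 B=8 C=1)
  6. pour(B -> A) -> (A=7 B=1 C=1)
  7. empty(A) -> (A=0 B=1 C=1)
  8. pour(B -> A) -> (A=1 B=0 C=1)
Target reached → yes.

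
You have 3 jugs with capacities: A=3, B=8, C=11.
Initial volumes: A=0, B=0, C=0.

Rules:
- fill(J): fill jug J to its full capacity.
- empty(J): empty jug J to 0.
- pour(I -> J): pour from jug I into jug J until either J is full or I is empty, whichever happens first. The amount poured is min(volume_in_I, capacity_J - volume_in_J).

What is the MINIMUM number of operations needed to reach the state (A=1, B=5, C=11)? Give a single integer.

Answer: 8

Derivation:
BFS from (A=0, B=0, C=0). One shortest path:
  1. fill(A) -> (A=3 B=0 C=0)
  2. fill(C) -> (A=3 B=0 C=11)
  3. pour(A -> B) -> (A=0 B=3 C=11)
  4. fill(A) -> (A=3 B=3 C=11)
  5. pour(A -> B) -> (A=0 B=6 C=11)
  6. pour(C -> A) -> (A=3 B=6 C=8)
  7. pour(A -> B) -> (A=1 B=8 C=8)
  8. pour(B -> C) -> (A=1 B=5 C=11)
Reached target in 8 moves.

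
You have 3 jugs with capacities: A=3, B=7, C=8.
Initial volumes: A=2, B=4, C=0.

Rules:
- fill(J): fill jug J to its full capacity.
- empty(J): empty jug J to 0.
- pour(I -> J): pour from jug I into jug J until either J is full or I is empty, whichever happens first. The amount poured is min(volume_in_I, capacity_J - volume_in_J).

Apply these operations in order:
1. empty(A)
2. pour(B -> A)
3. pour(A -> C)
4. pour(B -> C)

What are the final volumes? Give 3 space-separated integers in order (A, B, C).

Step 1: empty(A) -> (A=0 B=4 C=0)
Step 2: pour(B -> A) -> (A=3 B=1 C=0)
Step 3: pour(A -> C) -> (A=0 B=1 C=3)
Step 4: pour(B -> C) -> (A=0 B=0 C=4)

Answer: 0 0 4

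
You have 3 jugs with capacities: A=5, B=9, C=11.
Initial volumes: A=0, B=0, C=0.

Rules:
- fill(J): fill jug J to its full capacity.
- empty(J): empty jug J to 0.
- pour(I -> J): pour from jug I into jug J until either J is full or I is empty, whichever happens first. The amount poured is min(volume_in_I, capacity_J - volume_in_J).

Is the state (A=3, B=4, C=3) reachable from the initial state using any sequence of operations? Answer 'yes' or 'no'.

Answer: no

Derivation:
BFS explored all 400 reachable states.
Reachable set includes: (0,0,0), (0,0,1), (0,0,2), (0,0,3), (0,0,4), (0,0,5), (0,0,6), (0,0,7), (0,0,8), (0,0,9), (0,0,10), (0,0,11) ...
Target (A=3, B=4, C=3) not in reachable set → no.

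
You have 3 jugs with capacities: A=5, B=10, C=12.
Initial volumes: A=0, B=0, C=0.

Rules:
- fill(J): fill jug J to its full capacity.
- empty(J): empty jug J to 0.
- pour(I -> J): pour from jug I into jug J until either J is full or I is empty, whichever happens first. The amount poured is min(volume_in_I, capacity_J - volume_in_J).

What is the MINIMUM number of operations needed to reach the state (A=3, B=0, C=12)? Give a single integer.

Answer: 4

Derivation:
BFS from (A=0, B=0, C=0). One shortest path:
  1. fill(A) -> (A=5 B=0 C=0)
  2. fill(B) -> (A=5 B=10 C=0)
  3. pour(B -> C) -> (A=5 B=0 C=10)
  4. pour(A -> C) -> (A=3 B=0 C=12)
Reached target in 4 moves.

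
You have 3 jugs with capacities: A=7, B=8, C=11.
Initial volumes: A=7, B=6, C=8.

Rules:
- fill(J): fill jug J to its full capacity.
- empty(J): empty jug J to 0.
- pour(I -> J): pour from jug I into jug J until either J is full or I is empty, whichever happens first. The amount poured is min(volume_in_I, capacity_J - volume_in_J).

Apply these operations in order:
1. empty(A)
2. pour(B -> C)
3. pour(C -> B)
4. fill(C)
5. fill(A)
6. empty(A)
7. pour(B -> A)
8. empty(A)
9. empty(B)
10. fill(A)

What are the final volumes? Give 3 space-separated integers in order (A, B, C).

Answer: 7 0 11

Derivation:
Step 1: empty(A) -> (A=0 B=6 C=8)
Step 2: pour(B -> C) -> (A=0 B=3 C=11)
Step 3: pour(C -> B) -> (A=0 B=8 C=6)
Step 4: fill(C) -> (A=0 B=8 C=11)
Step 5: fill(A) -> (A=7 B=8 C=11)
Step 6: empty(A) -> (A=0 B=8 C=11)
Step 7: pour(B -> A) -> (A=7 B=1 C=11)
Step 8: empty(A) -> (A=0 B=1 C=11)
Step 9: empty(B) -> (A=0 B=0 C=11)
Step 10: fill(A) -> (A=7 B=0 C=11)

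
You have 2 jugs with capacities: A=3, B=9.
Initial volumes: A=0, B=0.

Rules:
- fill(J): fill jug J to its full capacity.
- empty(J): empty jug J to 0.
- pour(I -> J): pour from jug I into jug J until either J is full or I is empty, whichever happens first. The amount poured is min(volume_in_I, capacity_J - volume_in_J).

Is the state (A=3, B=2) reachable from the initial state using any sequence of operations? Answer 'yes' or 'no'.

Answer: no

Derivation:
BFS explored all 8 reachable states.
Reachable set includes: (0,0), (0,3), (0,6), (0,9), (3,0), (3,3), (3,6), (3,9)
Target (A=3, B=2) not in reachable set → no.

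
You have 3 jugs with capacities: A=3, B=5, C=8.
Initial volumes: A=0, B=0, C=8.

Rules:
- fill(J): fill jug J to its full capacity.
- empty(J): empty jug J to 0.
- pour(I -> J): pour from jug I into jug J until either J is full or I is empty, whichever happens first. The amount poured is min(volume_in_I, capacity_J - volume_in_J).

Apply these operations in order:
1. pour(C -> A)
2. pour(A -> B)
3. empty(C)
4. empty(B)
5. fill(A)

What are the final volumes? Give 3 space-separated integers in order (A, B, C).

Step 1: pour(C -> A) -> (A=3 B=0 C=5)
Step 2: pour(A -> B) -> (A=0 B=3 C=5)
Step 3: empty(C) -> (A=0 B=3 C=0)
Step 4: empty(B) -> (A=0 B=0 C=0)
Step 5: fill(A) -> (A=3 B=0 C=0)

Answer: 3 0 0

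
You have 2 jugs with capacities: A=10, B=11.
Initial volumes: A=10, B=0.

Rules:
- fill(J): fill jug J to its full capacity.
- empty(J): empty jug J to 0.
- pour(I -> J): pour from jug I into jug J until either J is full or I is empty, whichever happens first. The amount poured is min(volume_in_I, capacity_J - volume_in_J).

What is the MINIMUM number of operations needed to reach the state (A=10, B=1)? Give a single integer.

Answer: 3

Derivation:
BFS from (A=10, B=0). One shortest path:
  1. empty(A) -> (A=0 B=0)
  2. fill(B) -> (A=0 B=11)
  3. pour(B -> A) -> (A=10 B=1)
Reached target in 3 moves.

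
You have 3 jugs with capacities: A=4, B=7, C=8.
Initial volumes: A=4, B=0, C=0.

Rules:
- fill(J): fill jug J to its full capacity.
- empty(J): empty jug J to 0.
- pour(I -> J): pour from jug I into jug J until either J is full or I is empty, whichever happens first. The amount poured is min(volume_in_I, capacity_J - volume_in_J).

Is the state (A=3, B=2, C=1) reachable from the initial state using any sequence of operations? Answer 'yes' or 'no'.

Answer: no

Derivation:
BFS explored all 234 reachable states.
Reachable set includes: (0,0,0), (0,0,1), (0,0,2), (0,0,3), (0,0,4), (0,0,5), (0,0,6), (0,0,7), (0,0,8), (0,1,0), (0,1,1), (0,1,2) ...
Target (A=3, B=2, C=1) not in reachable set → no.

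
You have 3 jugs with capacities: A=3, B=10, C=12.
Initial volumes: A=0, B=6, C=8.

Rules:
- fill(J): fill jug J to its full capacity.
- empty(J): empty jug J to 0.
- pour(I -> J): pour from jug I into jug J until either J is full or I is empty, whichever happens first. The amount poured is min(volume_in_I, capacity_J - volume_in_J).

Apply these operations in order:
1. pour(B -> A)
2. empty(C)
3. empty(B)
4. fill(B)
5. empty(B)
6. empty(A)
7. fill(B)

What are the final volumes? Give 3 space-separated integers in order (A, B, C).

Step 1: pour(B -> A) -> (A=3 B=3 C=8)
Step 2: empty(C) -> (A=3 B=3 C=0)
Step 3: empty(B) -> (A=3 B=0 C=0)
Step 4: fill(B) -> (A=3 B=10 C=0)
Step 5: empty(B) -> (A=3 B=0 C=0)
Step 6: empty(A) -> (A=0 B=0 C=0)
Step 7: fill(B) -> (A=0 B=10 C=0)

Answer: 0 10 0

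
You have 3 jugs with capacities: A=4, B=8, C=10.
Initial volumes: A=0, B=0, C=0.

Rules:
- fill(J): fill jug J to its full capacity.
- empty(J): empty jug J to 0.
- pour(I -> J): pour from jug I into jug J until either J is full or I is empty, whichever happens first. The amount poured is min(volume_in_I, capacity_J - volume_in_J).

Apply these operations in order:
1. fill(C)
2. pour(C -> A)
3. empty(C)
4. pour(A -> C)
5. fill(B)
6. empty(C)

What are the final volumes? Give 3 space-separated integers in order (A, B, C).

Answer: 0 8 0

Derivation:
Step 1: fill(C) -> (A=0 B=0 C=10)
Step 2: pour(C -> A) -> (A=4 B=0 C=6)
Step 3: empty(C) -> (A=4 B=0 C=0)
Step 4: pour(A -> C) -> (A=0 B=0 C=4)
Step 5: fill(B) -> (A=0 B=8 C=4)
Step 6: empty(C) -> (A=0 B=8 C=0)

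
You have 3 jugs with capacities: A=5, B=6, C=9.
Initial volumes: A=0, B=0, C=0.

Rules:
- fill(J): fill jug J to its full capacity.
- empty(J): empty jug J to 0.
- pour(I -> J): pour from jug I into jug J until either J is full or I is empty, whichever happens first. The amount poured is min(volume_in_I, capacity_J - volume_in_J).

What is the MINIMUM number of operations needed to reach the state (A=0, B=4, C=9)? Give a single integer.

Answer: 5

Derivation:
BFS from (A=0, B=0, C=0). One shortest path:
  1. fill(C) -> (A=0 B=0 C=9)
  2. pour(C -> A) -> (A=5 B=0 C=4)
  3. empty(A) -> (A=0 B=0 C=4)
  4. pour(C -> B) -> (A=0 B=4 C=0)
  5. fill(C) -> (A=0 B=4 C=9)
Reached target in 5 moves.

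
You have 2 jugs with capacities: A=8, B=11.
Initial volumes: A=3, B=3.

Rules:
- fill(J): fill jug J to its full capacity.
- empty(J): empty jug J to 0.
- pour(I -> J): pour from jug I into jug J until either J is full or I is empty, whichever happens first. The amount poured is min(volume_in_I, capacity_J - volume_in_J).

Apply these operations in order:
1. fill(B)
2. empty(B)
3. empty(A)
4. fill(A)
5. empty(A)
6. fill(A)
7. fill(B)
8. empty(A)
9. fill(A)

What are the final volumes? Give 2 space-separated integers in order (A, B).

Step 1: fill(B) -> (A=3 B=11)
Step 2: empty(B) -> (A=3 B=0)
Step 3: empty(A) -> (A=0 B=0)
Step 4: fill(A) -> (A=8 B=0)
Step 5: empty(A) -> (A=0 B=0)
Step 6: fill(A) -> (A=8 B=0)
Step 7: fill(B) -> (A=8 B=11)
Step 8: empty(A) -> (A=0 B=11)
Step 9: fill(A) -> (A=8 B=11)

Answer: 8 11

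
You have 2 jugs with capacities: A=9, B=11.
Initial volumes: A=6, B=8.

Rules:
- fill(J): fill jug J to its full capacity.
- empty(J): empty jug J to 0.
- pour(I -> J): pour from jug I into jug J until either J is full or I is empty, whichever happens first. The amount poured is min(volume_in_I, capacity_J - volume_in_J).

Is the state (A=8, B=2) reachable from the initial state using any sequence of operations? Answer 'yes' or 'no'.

Answer: no

Derivation:
BFS explored all 41 reachable states.
Reachable set includes: (0,0), (0,1), (0,2), (0,3), (0,4), (0,5), (0,6), (0,7), (0,8), (0,9), (0,10), (0,11) ...
Target (A=8, B=2) not in reachable set → no.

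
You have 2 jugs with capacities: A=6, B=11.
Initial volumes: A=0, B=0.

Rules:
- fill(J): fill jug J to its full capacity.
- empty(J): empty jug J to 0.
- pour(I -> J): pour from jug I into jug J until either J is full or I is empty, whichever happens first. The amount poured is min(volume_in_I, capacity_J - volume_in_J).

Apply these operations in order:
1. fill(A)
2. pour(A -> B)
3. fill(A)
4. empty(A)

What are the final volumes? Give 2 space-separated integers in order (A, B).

Answer: 0 6

Derivation:
Step 1: fill(A) -> (A=6 B=0)
Step 2: pour(A -> B) -> (A=0 B=6)
Step 3: fill(A) -> (A=6 B=6)
Step 4: empty(A) -> (A=0 B=6)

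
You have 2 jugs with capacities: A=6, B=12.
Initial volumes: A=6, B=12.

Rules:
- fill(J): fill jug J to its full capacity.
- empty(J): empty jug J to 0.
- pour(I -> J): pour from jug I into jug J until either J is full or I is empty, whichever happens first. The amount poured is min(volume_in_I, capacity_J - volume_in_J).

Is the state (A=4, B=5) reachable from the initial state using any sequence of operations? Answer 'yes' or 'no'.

BFS explored all 6 reachable states.
Reachable set includes: (0,0), (0,6), (0,12), (6,0), (6,6), (6,12)
Target (A=4, B=5) not in reachable set → no.

Answer: no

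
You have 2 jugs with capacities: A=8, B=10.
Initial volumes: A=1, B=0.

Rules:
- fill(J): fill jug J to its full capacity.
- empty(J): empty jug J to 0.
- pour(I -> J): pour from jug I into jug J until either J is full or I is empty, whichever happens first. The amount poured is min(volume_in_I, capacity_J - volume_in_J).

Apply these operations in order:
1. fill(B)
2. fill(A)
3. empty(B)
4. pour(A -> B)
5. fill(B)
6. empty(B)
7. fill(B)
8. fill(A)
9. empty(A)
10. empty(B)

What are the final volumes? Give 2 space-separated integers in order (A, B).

Step 1: fill(B) -> (A=1 B=10)
Step 2: fill(A) -> (A=8 B=10)
Step 3: empty(B) -> (A=8 B=0)
Step 4: pour(A -> B) -> (A=0 B=8)
Step 5: fill(B) -> (A=0 B=10)
Step 6: empty(B) -> (A=0 B=0)
Step 7: fill(B) -> (A=0 B=10)
Step 8: fill(A) -> (A=8 B=10)
Step 9: empty(A) -> (A=0 B=10)
Step 10: empty(B) -> (A=0 B=0)

Answer: 0 0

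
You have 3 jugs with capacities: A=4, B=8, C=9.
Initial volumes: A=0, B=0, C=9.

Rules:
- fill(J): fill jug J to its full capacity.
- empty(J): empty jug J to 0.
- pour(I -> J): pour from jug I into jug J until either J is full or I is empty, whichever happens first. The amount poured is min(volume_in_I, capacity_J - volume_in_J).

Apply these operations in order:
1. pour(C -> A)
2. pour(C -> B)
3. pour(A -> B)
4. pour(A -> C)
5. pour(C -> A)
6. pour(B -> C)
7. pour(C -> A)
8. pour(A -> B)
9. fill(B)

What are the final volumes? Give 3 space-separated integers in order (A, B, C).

Answer: 0 8 5

Derivation:
Step 1: pour(C -> A) -> (A=4 B=0 C=5)
Step 2: pour(C -> B) -> (A=4 B=5 C=0)
Step 3: pour(A -> B) -> (A=1 B=8 C=0)
Step 4: pour(A -> C) -> (A=0 B=8 C=1)
Step 5: pour(C -> A) -> (A=1 B=8 C=0)
Step 6: pour(B -> C) -> (A=1 B=0 C=8)
Step 7: pour(C -> A) -> (A=4 B=0 C=5)
Step 8: pour(A -> B) -> (A=0 B=4 C=5)
Step 9: fill(B) -> (A=0 B=8 C=5)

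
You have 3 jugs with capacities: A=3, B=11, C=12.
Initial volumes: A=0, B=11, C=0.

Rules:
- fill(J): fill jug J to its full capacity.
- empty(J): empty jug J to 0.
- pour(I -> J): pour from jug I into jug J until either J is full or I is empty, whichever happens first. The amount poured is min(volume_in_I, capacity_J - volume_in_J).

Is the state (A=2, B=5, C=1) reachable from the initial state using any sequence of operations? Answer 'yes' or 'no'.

Answer: no

Derivation:
BFS explored all 404 reachable states.
Reachable set includes: (0,0,0), (0,0,1), (0,0,2), (0,0,3), (0,0,4), (0,0,5), (0,0,6), (0,0,7), (0,0,8), (0,0,9), (0,0,10), (0,0,11) ...
Target (A=2, B=5, C=1) not in reachable set → no.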